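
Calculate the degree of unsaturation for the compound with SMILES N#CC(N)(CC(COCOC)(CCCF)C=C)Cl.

3

Molecular formula from the SMILES: C12H20ClFN2O2.
DoU = (2C + 2 + N − H − X)/2 = (2·12 + 2 + 2 − 20 − 2)/2 = 6/2 = 3.
(Structurally: 0 ring(s) + 3 π bond(s) = 3.)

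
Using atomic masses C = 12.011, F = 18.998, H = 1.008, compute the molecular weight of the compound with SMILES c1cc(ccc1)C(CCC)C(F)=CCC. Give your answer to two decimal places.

206.30

Molecular formula: C14H19F.
M = 14×12.011 + 1×18.998 + 19×1.008 = 206.30 g/mol.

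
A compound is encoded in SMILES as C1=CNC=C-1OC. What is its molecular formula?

Heavy atoms from the SMILES: 5 C, 1 N, 1 O.
Implicit hydrogens by atom environment:
  3 × C (aromatic): 1 H each → 3
  1 × C: 3 H
  1 × C (aromatic): no H
  1 × N (aromatic): 1 H
  1 × O: no H
  Total hydrogens = 7.
Molecular formula: C5H7NO

C5H7NO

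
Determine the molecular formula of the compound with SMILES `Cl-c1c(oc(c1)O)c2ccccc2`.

Heavy atoms from the SMILES: 10 C, 1 Cl, 2 O.
Implicit hydrogens by atom environment:
  6 × C (aromatic): 1 H each → 6
  4 × C (aromatic): no H
  1 × Cl: no H
  1 × O: 1 H
  1 × O (aromatic): no H
  Total hydrogens = 7.
Molecular formula: C10H7ClO2

C10H7ClO2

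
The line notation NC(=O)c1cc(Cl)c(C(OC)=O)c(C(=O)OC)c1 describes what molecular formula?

C11H10ClNO5

Heavy atoms from the SMILES: 11 C, 1 Cl, 1 N, 5 O.
Implicit hydrogens by atom environment:
  5 × O: no H
  4 × C (aromatic): no H
  3 × C: no H
  2 × C: 3 H each → 6
  2 × C (aromatic): 1 H each → 2
  1 × Cl: no H
  1 × N: 2 H
  Total hydrogens = 10.
Molecular formula: C11H10ClNO5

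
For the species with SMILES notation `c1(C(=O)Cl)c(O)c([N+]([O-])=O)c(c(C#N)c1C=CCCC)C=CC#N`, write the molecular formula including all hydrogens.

Heavy atoms from the SMILES: 16 C, 1 Cl, 3 N, 4 O.
Implicit hydrogens by atom environment:
  6 × C (aromatic): no H
  4 × C: 1 H each → 4
  3 × C: no H
  2 × C: 2 H each → 4
  2 × N: no H
  2 × O: no H
  1 × C: 3 H
  1 × Cl: no H
  1 × N (charge +1): no H
  1 × O: 1 H
  1 × O (charge -1): no H
  Total hydrogens = 12.
Molecular formula: C16H12ClN3O4

C16H12ClN3O4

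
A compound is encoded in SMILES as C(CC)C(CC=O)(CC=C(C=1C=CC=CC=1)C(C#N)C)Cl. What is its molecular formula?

C18H22ClNO

Heavy atoms from the SMILES: 18 C, 1 Cl, 1 N, 1 O.
Implicit hydrogens by atom environment:
  5 × C (aromatic): 1 H each → 5
  4 × C: 2 H each → 8
  3 × C: 1 H each → 3
  3 × C: no H
  2 × C: 3 H each → 6
  1 × C (aromatic): no H
  1 × Cl: no H
  1 × N: no H
  1 × O: no H
  Total hydrogens = 22.
Molecular formula: C18H22ClNO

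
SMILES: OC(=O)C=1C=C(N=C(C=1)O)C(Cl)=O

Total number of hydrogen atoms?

Hydrogens are implicit in SMILES; fill each atom to its normal valence:
  3 × C (aromatic): no H
  2 × C (aromatic): 1 H each → 2
  2 × C: no H
  2 × O: 1 H each → 2
  2 × O: no H
  1 × Cl: no H
  1 × N (aromatic): no H
  Total hydrogens = 4.

4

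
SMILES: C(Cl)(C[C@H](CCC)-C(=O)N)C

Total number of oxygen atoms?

The symbol for oxygen appears 1 time in the SMILES.

1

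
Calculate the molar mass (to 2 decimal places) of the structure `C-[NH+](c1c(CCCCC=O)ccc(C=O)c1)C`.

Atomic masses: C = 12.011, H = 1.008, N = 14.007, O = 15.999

Molecular formula: C14H20NO2+.
M = 14×12.011 + 20×1.008 + 1×14.007 + 2×15.999 = 234.32 g/mol.

234.32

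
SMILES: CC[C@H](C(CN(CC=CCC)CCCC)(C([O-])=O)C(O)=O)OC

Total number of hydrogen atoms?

30

Hydrogens are implicit in SMILES; fill each atom to its normal valence:
  7 × C: 2 H each → 14
  4 × C: 3 H each → 12
  3 × C: 1 H each → 3
  3 × C: no H
  3 × O: no H
  1 × N: no H
  1 × O: 1 H
  1 × O (charge -1): no H
  Total hydrogens = 30.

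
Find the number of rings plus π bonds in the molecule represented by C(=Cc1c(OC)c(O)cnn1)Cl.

Molecular formula from the SMILES: C7H7ClN2O2.
DoU = (2C + 2 + N − H − X)/2 = (2·7 + 2 + 2 − 7 − 1)/2 = 10/2 = 5.
(Structurally: 1 ring(s) + 4 π bond(s) = 5.)

5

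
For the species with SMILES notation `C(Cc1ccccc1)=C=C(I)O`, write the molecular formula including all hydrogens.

Heavy atoms from the SMILES: 10 C, 1 I, 1 O.
Implicit hydrogens by atom environment:
  5 × C (aromatic): 1 H each → 5
  2 × C: no H
  1 × C: 2 H
  1 × C: 1 H
  1 × C (aromatic): no H
  1 × I: no H
  1 × O: 1 H
  Total hydrogens = 9.
Molecular formula: C10H9IO

C10H9IO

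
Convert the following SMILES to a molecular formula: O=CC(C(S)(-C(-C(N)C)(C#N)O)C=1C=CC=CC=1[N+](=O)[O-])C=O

C14H15N3O5S

Heavy atoms from the SMILES: 14 C, 3 N, 5 O, 1 S.
Implicit hydrogens by atom environment:
  4 × C: 1 H each → 4
  4 × C (aromatic): 1 H each → 4
  3 × C: no H
  3 × O: no H
  2 × C (aromatic): no H
  1 × C: 3 H
  1 × N: 2 H
  1 × N (charge +1): no H
  1 × N: no H
  1 × O: 1 H
  1 × O (charge -1): no H
  1 × S: 1 H
  Total hydrogens = 15.
Molecular formula: C14H15N3O5S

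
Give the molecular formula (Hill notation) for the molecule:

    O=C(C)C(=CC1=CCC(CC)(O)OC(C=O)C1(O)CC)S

C15H22O5S

Heavy atoms from the SMILES: 15 C, 5 O, 1 S.
Implicit hydrogens by atom environment:
  5 × C: no H
  4 × C: 1 H each → 4
  3 × C: 3 H each → 9
  3 × C: 2 H each → 6
  3 × O: no H
  2 × O: 1 H each → 2
  1 × S: 1 H
  Total hydrogens = 22.
Molecular formula: C15H22O5S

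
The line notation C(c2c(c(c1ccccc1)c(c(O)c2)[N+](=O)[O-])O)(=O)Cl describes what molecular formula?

Heavy atoms from the SMILES: 13 C, 1 Cl, 1 N, 5 O.
Implicit hydrogens by atom environment:
  6 × C (aromatic): 1 H each → 6
  6 × C (aromatic): no H
  2 × O: 1 H each → 2
  2 × O: no H
  1 × C: no H
  1 × Cl: no H
  1 × N (charge +1): no H
  1 × O (charge -1): no H
  Total hydrogens = 8.
Molecular formula: C13H8ClNO5

C13H8ClNO5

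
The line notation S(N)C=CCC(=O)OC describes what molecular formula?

Heavy atoms from the SMILES: 5 C, 1 N, 2 O, 1 S.
Implicit hydrogens by atom environment:
  2 × C: 1 H each → 2
  2 × O: no H
  1 × C: 3 H
  1 × C: 2 H
  1 × C: no H
  1 × N: 2 H
  1 × S: no H
  Total hydrogens = 9.
Molecular formula: C5H9NO2S

C5H9NO2S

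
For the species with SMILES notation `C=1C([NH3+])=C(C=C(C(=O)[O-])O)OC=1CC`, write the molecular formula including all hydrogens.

C9H11NO4

Heavy atoms from the SMILES: 9 C, 1 N, 4 O.
Implicit hydrogens by atom environment:
  3 × C (aromatic): no H
  2 × C: no H
  1 × C: 3 H
  1 × C: 2 H
  1 × C (aromatic): 1 H
  1 × C: 1 H
  1 × N (charge +1): 3 H
  1 × O: 1 H
  1 × O (aromatic): no H
  1 × O: no H
  1 × O (charge -1): no H
  Total hydrogens = 11.
Molecular formula: C9H11NO4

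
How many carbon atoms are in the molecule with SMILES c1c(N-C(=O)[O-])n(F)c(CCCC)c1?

9

The symbol for carbon appears 9 times in the SMILES. Lowercase c denotes aromatic carbon and counts toward C.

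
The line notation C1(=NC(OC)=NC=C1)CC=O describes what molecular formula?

Heavy atoms from the SMILES: 7 C, 2 N, 2 O.
Implicit hydrogens by atom environment:
  2 × C (aromatic): 1 H each → 2
  2 × C (aromatic): no H
  2 × N (aromatic): no H
  2 × O: no H
  1 × C: 3 H
  1 × C: 2 H
  1 × C: 1 H
  Total hydrogens = 8.
Molecular formula: C7H8N2O2

C7H8N2O2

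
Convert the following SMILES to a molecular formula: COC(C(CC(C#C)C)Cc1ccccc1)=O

Heavy atoms from the SMILES: 15 C, 2 O.
Implicit hydrogens by atom environment:
  5 × C (aromatic): 1 H each → 5
  3 × C: 1 H each → 3
  2 × C: 3 H each → 6
  2 × C: 2 H each → 4
  2 × C: no H
  2 × O: no H
  1 × C (aromatic): no H
  Total hydrogens = 18.
Molecular formula: C15H18O2

C15H18O2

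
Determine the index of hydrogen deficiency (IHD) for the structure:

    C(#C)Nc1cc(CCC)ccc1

6

Molecular formula from the SMILES: C11H13N.
DoU = (2C + 2 + N − H − X)/2 = (2·11 + 2 + 1 − 13 − 0)/2 = 12/2 = 6.
(Structurally: 1 ring(s) + 5 π bond(s) = 6.)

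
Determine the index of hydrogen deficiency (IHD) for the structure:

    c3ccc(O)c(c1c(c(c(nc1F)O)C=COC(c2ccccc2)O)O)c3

13

Molecular formula from the SMILES: C20H16FNO5.
DoU = (2C + 2 + N − H − X)/2 = (2·20 + 2 + 1 − 16 − 1)/2 = 26/2 = 13.
(Structurally: 3 ring(s) + 10 π bond(s) = 13.)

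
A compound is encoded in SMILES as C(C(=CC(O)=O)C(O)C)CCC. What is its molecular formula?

C9H16O3

Heavy atoms from the SMILES: 9 C, 3 O.
Implicit hydrogens by atom environment:
  3 × C: 2 H each → 6
  2 × C: 3 H each → 6
  2 × C: 1 H each → 2
  2 × C: no H
  2 × O: 1 H each → 2
  1 × O: no H
  Total hydrogens = 16.
Molecular formula: C9H16O3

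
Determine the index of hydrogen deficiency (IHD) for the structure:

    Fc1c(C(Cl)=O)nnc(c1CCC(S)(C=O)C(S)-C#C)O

8

Molecular formula from the SMILES: C12H10ClFN2O3S2.
DoU = (2C + 2 + N − H − X)/2 = (2·12 + 2 + 2 − 10 − 2)/2 = 16/2 = 8.
(Structurally: 1 ring(s) + 7 π bond(s) = 8.)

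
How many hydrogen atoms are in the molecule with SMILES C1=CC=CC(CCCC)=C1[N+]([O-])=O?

13

Hydrogens are implicit in SMILES; fill each atom to its normal valence:
  4 × C (aromatic): 1 H each → 4
  3 × C: 2 H each → 6
  2 × C (aromatic): no H
  1 × C: 3 H
  1 × N (charge +1): no H
  1 × O: no H
  1 × O (charge -1): no H
  Total hydrogens = 13.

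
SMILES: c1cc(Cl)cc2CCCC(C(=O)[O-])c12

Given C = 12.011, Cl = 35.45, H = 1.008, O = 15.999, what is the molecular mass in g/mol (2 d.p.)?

209.65

Molecular formula: C11H10ClO2-.
M = 11×12.011 + 1×35.45 + 10×1.008 + 2×15.999 = 209.65 g/mol.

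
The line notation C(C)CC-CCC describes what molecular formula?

Heavy atoms from the SMILES: 7 C.
Implicit hydrogens by atom environment:
  5 × C: 2 H each → 10
  2 × C: 3 H each → 6
  Total hydrogens = 16.
Molecular formula: C7H16

C7H16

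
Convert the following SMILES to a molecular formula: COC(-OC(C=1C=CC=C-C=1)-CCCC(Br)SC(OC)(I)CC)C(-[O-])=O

C18H25BrIO5S-

Heavy atoms from the SMILES: 1 Br, 18 C, 1 I, 5 O, 1 S.
Implicit hydrogens by atom environment:
  5 × C (aromatic): 1 H each → 5
  4 × C: 2 H each → 8
  4 × O: no H
  3 × C: 3 H each → 9
  3 × C: 1 H each → 3
  2 × C: no H
  1 × Br: no H
  1 × C (aromatic): no H
  1 × I: no H
  1 × O (charge -1): no H
  1 × S: no H
  Total hydrogens = 25.
Net charge -1.
Molecular formula: C18H25BrIO5S-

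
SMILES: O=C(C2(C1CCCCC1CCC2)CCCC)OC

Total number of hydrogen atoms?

28

Hydrogens are implicit in SMILES; fill each atom to its normal valence:
  10 × C: 2 H each → 20
  2 × C: 3 H each → 6
  2 × C: 1 H each → 2
  2 × C: no H
  2 × O: no H
  Total hydrogens = 28.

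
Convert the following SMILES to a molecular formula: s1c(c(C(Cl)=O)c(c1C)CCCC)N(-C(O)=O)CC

Heavy atoms from the SMILES: 13 C, 1 Cl, 1 N, 3 O, 1 S.
Implicit hydrogens by atom environment:
  4 × C: 2 H each → 8
  4 × C (aromatic): no H
  3 × C: 3 H each → 9
  2 × C: no H
  2 × O: no H
  1 × Cl: no H
  1 × N: no H
  1 × O: 1 H
  1 × S (aromatic): no H
  Total hydrogens = 18.
Molecular formula: C13H18ClNO3S

C13H18ClNO3S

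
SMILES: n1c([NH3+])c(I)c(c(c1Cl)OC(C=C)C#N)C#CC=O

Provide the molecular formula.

Heavy atoms from the SMILES: 12 C, 1 Cl, 1 I, 3 N, 2 O.
Implicit hydrogens by atom environment:
  5 × C (aromatic): no H
  3 × C: 1 H each → 3
  3 × C: no H
  2 × O: no H
  1 × C: 2 H
  1 × Cl: no H
  1 × I: no H
  1 × N (charge +1): 3 H
  1 × N (aromatic): no H
  1 × N: no H
  Total hydrogens = 8.
Net charge +1.
Molecular formula: C12H8ClIN3O2+

C12H8ClIN3O2+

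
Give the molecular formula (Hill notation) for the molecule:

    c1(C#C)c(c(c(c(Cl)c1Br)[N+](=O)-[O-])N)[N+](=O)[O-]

C8H3BrClN3O4

Heavy atoms from the SMILES: 1 Br, 8 C, 1 Cl, 3 N, 4 O.
Implicit hydrogens by atom environment:
  6 × C (aromatic): no H
  2 × N (charge +1): no H
  2 × O: no H
  2 × O (charge -1): no H
  1 × Br: no H
  1 × C: 1 H
  1 × C: no H
  1 × Cl: no H
  1 × N: 2 H
  Total hydrogens = 3.
Molecular formula: C8H3BrClN3O4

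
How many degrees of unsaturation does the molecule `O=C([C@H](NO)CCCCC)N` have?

Molecular formula from the SMILES: C7H16N2O2.
DoU = (2C + 2 + N − H − X)/2 = (2·7 + 2 + 2 − 16 − 0)/2 = 2/2 = 1.
(Structurally: 0 ring(s) + 1 π bond(s) = 1.)

1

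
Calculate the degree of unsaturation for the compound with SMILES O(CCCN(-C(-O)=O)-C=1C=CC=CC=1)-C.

5

Molecular formula from the SMILES: C11H15NO3.
DoU = (2C + 2 + N − H − X)/2 = (2·11 + 2 + 1 − 15 − 0)/2 = 10/2 = 5.
(Structurally: 1 ring(s) + 4 π bond(s) = 5.)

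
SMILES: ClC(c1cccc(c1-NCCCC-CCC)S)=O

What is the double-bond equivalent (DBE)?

Molecular formula from the SMILES: C14H20ClNOS.
DoU = (2C + 2 + N − H − X)/2 = (2·14 + 2 + 1 − 20 − 1)/2 = 10/2 = 5.
(Structurally: 1 ring(s) + 4 π bond(s) = 5.)

5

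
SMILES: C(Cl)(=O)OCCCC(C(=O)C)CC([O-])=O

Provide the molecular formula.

Heavy atoms from the SMILES: 9 C, 1 Cl, 5 O.
Implicit hydrogens by atom environment:
  4 × C: 2 H each → 8
  4 × O: no H
  3 × C: no H
  1 × C: 3 H
  1 × C: 1 H
  1 × Cl: no H
  1 × O (charge -1): no H
  Total hydrogens = 12.
Net charge -1.
Molecular formula: C9H12ClO5-

C9H12ClO5-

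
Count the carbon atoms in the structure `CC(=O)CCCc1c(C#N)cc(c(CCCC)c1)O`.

The symbol for carbon appears 16 times in the SMILES. Lowercase c denotes aromatic carbon and counts toward C.

16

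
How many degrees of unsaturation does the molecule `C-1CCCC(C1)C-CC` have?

Molecular formula from the SMILES: C9H18.
DoU = (2C + 2 + N − H − X)/2 = (2·9 + 2 + 0 − 18 − 0)/2 = 2/2 = 1.
(Structurally: 1 ring(s) + 0 π bond(s) = 1.)

1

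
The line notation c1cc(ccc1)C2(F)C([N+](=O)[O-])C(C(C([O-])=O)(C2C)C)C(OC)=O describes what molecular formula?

Heavy atoms from the SMILES: 16 C, 1 F, 1 N, 6 O.
Implicit hydrogens by atom environment:
  5 × C (aromatic): 1 H each → 5
  4 × C: no H
  4 × O: no H
  3 × C: 3 H each → 9
  3 × C: 1 H each → 3
  2 × O (charge -1): no H
  1 × C (aromatic): no H
  1 × F: no H
  1 × N (charge +1): no H
  Total hydrogens = 17.
Net charge -1.
Molecular formula: C16H17FNO6-

C16H17FNO6-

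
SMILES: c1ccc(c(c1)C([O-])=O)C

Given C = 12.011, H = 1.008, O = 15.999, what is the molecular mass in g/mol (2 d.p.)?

135.14

Molecular formula: C8H7O2-.
M = 8×12.011 + 7×1.008 + 2×15.999 = 135.14 g/mol.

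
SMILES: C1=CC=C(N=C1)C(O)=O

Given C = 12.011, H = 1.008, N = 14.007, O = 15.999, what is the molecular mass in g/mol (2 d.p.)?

123.11

Molecular formula: C6H5NO2.
M = 6×12.011 + 5×1.008 + 1×14.007 + 2×15.999 = 123.11 g/mol.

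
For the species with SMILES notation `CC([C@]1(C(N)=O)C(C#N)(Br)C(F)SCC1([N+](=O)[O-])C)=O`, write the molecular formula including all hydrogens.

C10H11BrFN3O4S

Heavy atoms from the SMILES: 1 Br, 10 C, 1 F, 3 N, 4 O, 1 S.
Implicit hydrogens by atom environment:
  6 × C: no H
  3 × O: no H
  2 × C: 3 H each → 6
  1 × Br: no H
  1 × C: 2 H
  1 × C: 1 H
  1 × F: no H
  1 × N: 2 H
  1 × N (charge +1): no H
  1 × N: no H
  1 × O (charge -1): no H
  1 × S: no H
  Total hydrogens = 11.
Molecular formula: C10H11BrFN3O4S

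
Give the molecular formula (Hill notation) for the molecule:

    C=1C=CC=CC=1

C6H6

Heavy atoms from the SMILES: 6 C.
Implicit hydrogens by atom environment:
  6 × C (aromatic): 1 H each → 6
  Total hydrogens = 6.
Molecular formula: C6H6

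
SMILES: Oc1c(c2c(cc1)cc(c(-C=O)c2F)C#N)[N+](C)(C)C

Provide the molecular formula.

Heavy atoms from the SMILES: 15 C, 1 F, 2 N, 2 O.
Implicit hydrogens by atom environment:
  7 × C (aromatic): no H
  3 × C: 3 H each → 9
  3 × C (aromatic): 1 H each → 3
  1 × C: 1 H
  1 × C: no H
  1 × F: no H
  1 × N: no H
  1 × N (charge +1): no H
  1 × O: 1 H
  1 × O: no H
  Total hydrogens = 14.
Net charge +1.
Molecular formula: C15H14FN2O2+

C15H14FN2O2+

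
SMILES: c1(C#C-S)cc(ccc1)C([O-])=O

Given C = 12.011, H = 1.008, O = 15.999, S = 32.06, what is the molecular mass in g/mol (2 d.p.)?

Molecular formula: C9H5O2S-.
M = 9×12.011 + 5×1.008 + 2×15.999 + 1×32.06 = 177.20 g/mol.

177.20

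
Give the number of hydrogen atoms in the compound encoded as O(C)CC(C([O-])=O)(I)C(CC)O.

12

Hydrogens are implicit in SMILES; fill each atom to its normal valence:
  2 × C: 3 H each → 6
  2 × C: 2 H each → 4
  2 × C: no H
  2 × O: no H
  1 × C: 1 H
  1 × I: no H
  1 × O: 1 H
  1 × O (charge -1): no H
  Total hydrogens = 12.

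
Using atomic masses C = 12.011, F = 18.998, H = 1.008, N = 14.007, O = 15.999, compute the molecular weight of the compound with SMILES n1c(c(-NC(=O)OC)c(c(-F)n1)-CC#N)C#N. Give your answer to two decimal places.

Molecular formula: C9H6FN5O2.
M = 9×12.011 + 1×18.998 + 6×1.008 + 5×14.007 + 2×15.999 = 235.18 g/mol.

235.18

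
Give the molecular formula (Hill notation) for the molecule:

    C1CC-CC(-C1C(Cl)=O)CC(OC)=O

C10H15ClO3

Heavy atoms from the SMILES: 10 C, 1 Cl, 3 O.
Implicit hydrogens by atom environment:
  5 × C: 2 H each → 10
  3 × O: no H
  2 × C: 1 H each → 2
  2 × C: no H
  1 × C: 3 H
  1 × Cl: no H
  Total hydrogens = 15.
Molecular formula: C10H15ClO3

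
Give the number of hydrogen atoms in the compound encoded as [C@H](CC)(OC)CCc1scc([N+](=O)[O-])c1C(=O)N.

16

Hydrogens are implicit in SMILES; fill each atom to its normal valence:
  3 × C: 2 H each → 6
  3 × C (aromatic): no H
  3 × O: no H
  2 × C: 3 H each → 6
  1 × C (aromatic): 1 H
  1 × C: 1 H
  1 × C: no H
  1 × N: 2 H
  1 × N (charge +1): no H
  1 × O (charge -1): no H
  1 × S (aromatic): no H
  Total hydrogens = 16.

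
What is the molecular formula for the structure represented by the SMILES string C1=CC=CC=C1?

Heavy atoms from the SMILES: 6 C.
Implicit hydrogens by atom environment:
  6 × C (aromatic): 1 H each → 6
  Total hydrogens = 6.
Molecular formula: C6H6

C6H6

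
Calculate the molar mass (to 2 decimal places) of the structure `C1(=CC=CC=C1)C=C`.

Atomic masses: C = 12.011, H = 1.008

Molecular formula: C8H8.
M = 8×12.011 + 8×1.008 = 104.15 g/mol.

104.15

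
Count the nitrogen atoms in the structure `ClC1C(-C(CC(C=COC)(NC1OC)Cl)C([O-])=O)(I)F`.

The symbol for nitrogen appears 1 time in the SMILES.

1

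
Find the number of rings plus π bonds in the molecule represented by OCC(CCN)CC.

0

Molecular formula from the SMILES: C6H15NO.
DoU = (2C + 2 + N − H − X)/2 = (2·6 + 2 + 1 − 15 − 0)/2 = 0/2 = 0.
(Structurally: 0 ring(s) + 0 π bond(s) = 0.)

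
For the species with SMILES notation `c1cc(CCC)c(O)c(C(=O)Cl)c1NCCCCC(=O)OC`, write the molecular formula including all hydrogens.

C16H22ClNO4

Heavy atoms from the SMILES: 16 C, 1 Cl, 1 N, 4 O.
Implicit hydrogens by atom environment:
  6 × C: 2 H each → 12
  4 × C (aromatic): no H
  3 × O: no H
  2 × C: 3 H each → 6
  2 × C (aromatic): 1 H each → 2
  2 × C: no H
  1 × Cl: no H
  1 × N: 1 H
  1 × O: 1 H
  Total hydrogens = 22.
Molecular formula: C16H22ClNO4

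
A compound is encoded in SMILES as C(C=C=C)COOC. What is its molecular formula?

Heavy atoms from the SMILES: 6 C, 2 O.
Implicit hydrogens by atom environment:
  3 × C: 2 H each → 6
  2 × O: no H
  1 × C: 3 H
  1 × C: 1 H
  1 × C: no H
  Total hydrogens = 10.
Molecular formula: C6H10O2

C6H10O2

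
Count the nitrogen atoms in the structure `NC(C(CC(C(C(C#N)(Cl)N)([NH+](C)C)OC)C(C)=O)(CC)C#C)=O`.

4

The symbol for nitrogen appears 4 times in the SMILES.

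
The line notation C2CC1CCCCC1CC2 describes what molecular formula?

Heavy atoms from the SMILES: 10 C.
Implicit hydrogens by atom environment:
  8 × C: 2 H each → 16
  2 × C: 1 H each → 2
  Total hydrogens = 18.
Molecular formula: C10H18

C10H18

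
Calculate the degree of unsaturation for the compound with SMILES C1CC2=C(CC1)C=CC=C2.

Molecular formula from the SMILES: C10H12.
DoU = (2C + 2 + N − H − X)/2 = (2·10 + 2 + 0 − 12 − 0)/2 = 10/2 = 5.
(Structurally: 2 ring(s) + 3 π bond(s) = 5.)

5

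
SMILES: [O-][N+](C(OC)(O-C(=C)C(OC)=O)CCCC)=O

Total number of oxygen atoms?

6

The symbol for oxygen appears 6 times in the SMILES.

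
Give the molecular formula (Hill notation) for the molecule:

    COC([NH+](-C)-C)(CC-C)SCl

Heavy atoms from the SMILES: 7 C, 1 Cl, 1 N, 1 O, 1 S.
Implicit hydrogens by atom environment:
  4 × C: 3 H each → 12
  2 × C: 2 H each → 4
  1 × C: no H
  1 × Cl: no H
  1 × N (charge +1): 1 H
  1 × O: no H
  1 × S: no H
  Total hydrogens = 17.
Net charge +1.
Molecular formula: C7H17ClNOS+

C7H17ClNOS+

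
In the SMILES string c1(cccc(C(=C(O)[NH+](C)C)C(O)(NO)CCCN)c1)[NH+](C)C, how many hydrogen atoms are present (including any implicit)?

30

Hydrogens are implicit in SMILES; fill each atom to its normal valence:
  4 × C: 3 H each → 12
  4 × C (aromatic): 1 H each → 4
  3 × C: 2 H each → 6
  3 × C: no H
  3 × O: 1 H each → 3
  2 × C (aromatic): no H
  2 × N (charge +1): 1 H each → 2
  1 × N: 2 H
  1 × N: 1 H
  Total hydrogens = 30.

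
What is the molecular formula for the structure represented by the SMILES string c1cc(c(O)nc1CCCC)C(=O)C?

C11H15NO2

Heavy atoms from the SMILES: 11 C, 1 N, 2 O.
Implicit hydrogens by atom environment:
  3 × C: 2 H each → 6
  3 × C (aromatic): no H
  2 × C: 3 H each → 6
  2 × C (aromatic): 1 H each → 2
  1 × C: no H
  1 × N (aromatic): no H
  1 × O: 1 H
  1 × O: no H
  Total hydrogens = 15.
Molecular formula: C11H15NO2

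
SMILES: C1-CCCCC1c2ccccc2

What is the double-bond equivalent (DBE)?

Molecular formula from the SMILES: C12H16.
DoU = (2C + 2 + N − H − X)/2 = (2·12 + 2 + 0 − 16 − 0)/2 = 10/2 = 5.
(Structurally: 2 ring(s) + 3 π bond(s) = 5.)

5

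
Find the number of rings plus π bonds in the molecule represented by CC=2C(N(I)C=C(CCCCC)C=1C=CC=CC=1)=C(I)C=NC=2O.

Molecular formula from the SMILES: C19H22I2N2O.
DoU = (2C + 2 + N − H − X)/2 = (2·19 + 2 + 2 − 22 − 2)/2 = 18/2 = 9.
(Structurally: 2 ring(s) + 7 π bond(s) = 9.)

9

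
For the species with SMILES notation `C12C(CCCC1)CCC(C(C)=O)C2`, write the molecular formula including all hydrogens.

Heavy atoms from the SMILES: 12 C, 1 O.
Implicit hydrogens by atom environment:
  7 × C: 2 H each → 14
  3 × C: 1 H each → 3
  1 × C: 3 H
  1 × C: no H
  1 × O: no H
  Total hydrogens = 20.
Molecular formula: C12H20O

C12H20O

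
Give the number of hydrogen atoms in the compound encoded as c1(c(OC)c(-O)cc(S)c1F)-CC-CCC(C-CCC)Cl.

24

Hydrogens are implicit in SMILES; fill each atom to its normal valence:
  7 × C: 2 H each → 14
  5 × C (aromatic): no H
  2 × C: 3 H each → 6
  1 × C (aromatic): 1 H
  1 × C: 1 H
  1 × Cl: no H
  1 × F: no H
  1 × O: 1 H
  1 × O: no H
  1 × S: 1 H
  Total hydrogens = 24.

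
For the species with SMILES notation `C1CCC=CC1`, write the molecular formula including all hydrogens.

C6H10

Heavy atoms from the SMILES: 6 C.
Implicit hydrogens by atom environment:
  4 × C: 2 H each → 8
  2 × C: 1 H each → 2
  Total hydrogens = 10.
Molecular formula: C6H10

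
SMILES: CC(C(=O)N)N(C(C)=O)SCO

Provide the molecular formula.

C6H12N2O3S

Heavy atoms from the SMILES: 6 C, 2 N, 3 O, 1 S.
Implicit hydrogens by atom environment:
  2 × C: 3 H each → 6
  2 × C: no H
  2 × O: no H
  1 × C: 2 H
  1 × C: 1 H
  1 × N: 2 H
  1 × N: no H
  1 × O: 1 H
  1 × S: no H
  Total hydrogens = 12.
Molecular formula: C6H12N2O3S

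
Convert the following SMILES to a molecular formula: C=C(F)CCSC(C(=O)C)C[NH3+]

C8H15FNOS+

Heavy atoms from the SMILES: 8 C, 1 F, 1 N, 1 O, 1 S.
Implicit hydrogens by atom environment:
  4 × C: 2 H each → 8
  2 × C: no H
  1 × C: 3 H
  1 × C: 1 H
  1 × F: no H
  1 × N (charge +1): 3 H
  1 × O: no H
  1 × S: no H
  Total hydrogens = 15.
Net charge +1.
Molecular formula: C8H15FNOS+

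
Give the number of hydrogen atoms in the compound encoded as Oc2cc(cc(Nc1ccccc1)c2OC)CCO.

Hydrogens are implicit in SMILES; fill each atom to its normal valence:
  7 × C (aromatic): 1 H each → 7
  5 × C (aromatic): no H
  2 × C: 2 H each → 4
  2 × O: 1 H each → 2
  1 × C: 3 H
  1 × N: 1 H
  1 × O: no H
  Total hydrogens = 17.

17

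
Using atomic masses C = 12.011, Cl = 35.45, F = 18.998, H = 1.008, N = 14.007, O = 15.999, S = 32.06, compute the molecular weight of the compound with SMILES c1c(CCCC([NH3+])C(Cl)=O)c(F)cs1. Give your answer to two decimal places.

Molecular formula: C9H12ClFNOS+.
M = 9×12.011 + 1×35.45 + 1×18.998 + 12×1.008 + 1×14.007 + 1×15.999 + 1×32.06 = 236.71 g/mol.

236.71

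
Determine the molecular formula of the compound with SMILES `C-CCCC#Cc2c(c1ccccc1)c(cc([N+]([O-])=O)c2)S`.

C18H17NO2S

Heavy atoms from the SMILES: 18 C, 1 N, 2 O, 1 S.
Implicit hydrogens by atom environment:
  7 × C (aromatic): 1 H each → 7
  5 × C (aromatic): no H
  3 × C: 2 H each → 6
  2 × C: no H
  1 × C: 3 H
  1 × N (charge +1): no H
  1 × O: no H
  1 × O (charge -1): no H
  1 × S: 1 H
  Total hydrogens = 17.
Molecular formula: C18H17NO2S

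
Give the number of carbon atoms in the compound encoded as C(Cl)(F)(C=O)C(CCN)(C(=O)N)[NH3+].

6

The symbol for carbon appears 6 times in the SMILES. (Cl is a single chlorine, not C + l.)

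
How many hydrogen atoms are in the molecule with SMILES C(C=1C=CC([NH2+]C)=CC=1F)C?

13

Hydrogens are implicit in SMILES; fill each atom to its normal valence:
  3 × C (aromatic): 1 H each → 3
  3 × C (aromatic): no H
  2 × C: 3 H each → 6
  1 × C: 2 H
  1 × F: no H
  1 × N (charge +1): 2 H
  Total hydrogens = 13.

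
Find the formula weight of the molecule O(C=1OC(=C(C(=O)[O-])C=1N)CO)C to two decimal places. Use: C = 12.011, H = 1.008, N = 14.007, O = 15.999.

Molecular formula: C7H8NO5-.
M = 7×12.011 + 8×1.008 + 1×14.007 + 5×15.999 = 186.14 g/mol.

186.14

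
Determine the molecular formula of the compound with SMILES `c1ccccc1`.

C6H6

Heavy atoms from the SMILES: 6 C.
Implicit hydrogens by atom environment:
  6 × C (aromatic): 1 H each → 6
  Total hydrogens = 6.
Molecular formula: C6H6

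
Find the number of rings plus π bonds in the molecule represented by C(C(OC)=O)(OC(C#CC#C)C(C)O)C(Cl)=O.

6

Molecular formula from the SMILES: C11H11ClO5.
DoU = (2C + 2 + N − H − X)/2 = (2·11 + 2 + 0 − 11 − 1)/2 = 12/2 = 6.
(Structurally: 0 ring(s) + 6 π bond(s) = 6.)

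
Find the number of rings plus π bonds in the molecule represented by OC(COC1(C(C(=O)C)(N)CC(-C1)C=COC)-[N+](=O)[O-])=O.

Molecular formula from the SMILES: C12H18N2O7.
DoU = (2C + 2 + N − H − X)/2 = (2·12 + 2 + 2 − 18 − 0)/2 = 10/2 = 5.
(Structurally: 1 ring(s) + 4 π bond(s) = 5.)

5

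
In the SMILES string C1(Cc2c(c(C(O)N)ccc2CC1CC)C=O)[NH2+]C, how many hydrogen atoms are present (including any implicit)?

Hydrogens are implicit in SMILES; fill each atom to its normal valence:
  4 × C: 1 H each → 4
  4 × C (aromatic): no H
  3 × C: 2 H each → 6
  2 × C: 3 H each → 6
  2 × C (aromatic): 1 H each → 2
  1 × N: 2 H
  1 × N (charge +1): 2 H
  1 × O: 1 H
  1 × O: no H
  Total hydrogens = 23.

23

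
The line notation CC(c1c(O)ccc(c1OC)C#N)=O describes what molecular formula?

C10H9NO3

Heavy atoms from the SMILES: 10 C, 1 N, 3 O.
Implicit hydrogens by atom environment:
  4 × C (aromatic): no H
  2 × C: 3 H each → 6
  2 × C (aromatic): 1 H each → 2
  2 × C: no H
  2 × O: no H
  1 × N: no H
  1 × O: 1 H
  Total hydrogens = 9.
Molecular formula: C10H9NO3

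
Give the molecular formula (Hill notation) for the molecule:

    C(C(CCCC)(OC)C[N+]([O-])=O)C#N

Heavy atoms from the SMILES: 9 C, 2 N, 3 O.
Implicit hydrogens by atom environment:
  5 × C: 2 H each → 10
  2 × C: 3 H each → 6
  2 × C: no H
  2 × O: no H
  1 × N: no H
  1 × N (charge +1): no H
  1 × O (charge -1): no H
  Total hydrogens = 16.
Molecular formula: C9H16N2O3

C9H16N2O3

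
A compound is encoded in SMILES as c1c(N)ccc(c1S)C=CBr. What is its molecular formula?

Heavy atoms from the SMILES: 1 Br, 8 C, 1 N, 1 S.
Implicit hydrogens by atom environment:
  3 × C (aromatic): 1 H each → 3
  3 × C (aromatic): no H
  2 × C: 1 H each → 2
  1 × Br: no H
  1 × N: 2 H
  1 × S: 1 H
  Total hydrogens = 8.
Molecular formula: C8H8BrNS

C8H8BrNS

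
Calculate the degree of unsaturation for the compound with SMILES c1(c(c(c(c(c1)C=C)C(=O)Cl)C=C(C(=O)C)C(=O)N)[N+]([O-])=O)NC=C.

Molecular formula from the SMILES: C16H14ClN3O5.
DoU = (2C + 2 + N − H − X)/2 = (2·16 + 2 + 3 − 14 − 1)/2 = 22/2 = 11.
(Structurally: 1 ring(s) + 10 π bond(s) = 11.)

11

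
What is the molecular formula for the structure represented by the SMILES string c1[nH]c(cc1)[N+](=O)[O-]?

Heavy atoms from the SMILES: 4 C, 2 N, 2 O.
Implicit hydrogens by atom environment:
  3 × C (aromatic): 1 H each → 3
  1 × C (aromatic): no H
  1 × N (aromatic): 1 H
  1 × N (charge +1): no H
  1 × O: no H
  1 × O (charge -1): no H
  Total hydrogens = 4.
Molecular formula: C4H4N2O2

C4H4N2O2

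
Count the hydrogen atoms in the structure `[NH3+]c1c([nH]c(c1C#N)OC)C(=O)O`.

8

Hydrogens are implicit in SMILES; fill each atom to its normal valence:
  4 × C (aromatic): no H
  2 × C: no H
  2 × O: no H
  1 × C: 3 H
  1 × N (charge +1): 3 H
  1 × N (aromatic): 1 H
  1 × N: no H
  1 × O: 1 H
  Total hydrogens = 8.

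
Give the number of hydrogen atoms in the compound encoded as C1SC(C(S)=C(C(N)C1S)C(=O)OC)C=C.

Hydrogens are implicit in SMILES; fill each atom to its normal valence:
  4 × C: 1 H each → 4
  3 × C: no H
  2 × C: 2 H each → 4
  2 × O: no H
  2 × S: 1 H each → 2
  1 × C: 3 H
  1 × N: 2 H
  1 × S: no H
  Total hydrogens = 15.

15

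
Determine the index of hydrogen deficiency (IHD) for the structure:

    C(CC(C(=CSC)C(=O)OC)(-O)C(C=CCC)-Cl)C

3

Molecular formula from the SMILES: C14H23ClO3S.
DoU = (2C + 2 + N − H − X)/2 = (2·14 + 2 + 0 − 23 − 1)/2 = 6/2 = 3.
(Structurally: 0 ring(s) + 3 π bond(s) = 3.)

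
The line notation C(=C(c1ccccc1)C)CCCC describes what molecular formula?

Heavy atoms from the SMILES: 13 C.
Implicit hydrogens by atom environment:
  5 × C (aromatic): 1 H each → 5
  3 × C: 2 H each → 6
  2 × C: 3 H each → 6
  1 × C: 1 H
  1 × C: no H
  1 × C (aromatic): no H
  Total hydrogens = 18.
Molecular formula: C13H18

C13H18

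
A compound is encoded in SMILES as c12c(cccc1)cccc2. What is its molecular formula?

Heavy atoms from the SMILES: 10 C.
Implicit hydrogens by atom environment:
  8 × C (aromatic): 1 H each → 8
  2 × C (aromatic): no H
  Total hydrogens = 8.
Molecular formula: C10H8

C10H8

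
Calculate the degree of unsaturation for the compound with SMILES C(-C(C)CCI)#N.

2

Molecular formula from the SMILES: C5H8IN.
DoU = (2C + 2 + N − H − X)/2 = (2·5 + 2 + 1 − 8 − 1)/2 = 4/2 = 2.
(Structurally: 0 ring(s) + 2 π bond(s) = 2.)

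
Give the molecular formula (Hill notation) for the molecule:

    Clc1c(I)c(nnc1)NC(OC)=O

Heavy atoms from the SMILES: 6 C, 1 Cl, 1 I, 3 N, 2 O.
Implicit hydrogens by atom environment:
  3 × C (aromatic): no H
  2 × N (aromatic): no H
  2 × O: no H
  1 × C: 3 H
  1 × C (aromatic): 1 H
  1 × C: no H
  1 × Cl: no H
  1 × I: no H
  1 × N: 1 H
  Total hydrogens = 5.
Molecular formula: C6H5ClIN3O2

C6H5ClIN3O2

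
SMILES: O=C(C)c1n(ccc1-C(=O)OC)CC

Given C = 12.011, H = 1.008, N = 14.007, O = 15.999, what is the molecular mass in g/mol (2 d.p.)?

195.22

Molecular formula: C10H13NO3.
M = 10×12.011 + 13×1.008 + 1×14.007 + 3×15.999 = 195.22 g/mol.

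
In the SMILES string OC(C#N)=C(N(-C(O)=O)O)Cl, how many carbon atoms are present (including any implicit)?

4

The symbol for carbon appears 4 times in the SMILES. (Cl is a single chlorine, not C + l.)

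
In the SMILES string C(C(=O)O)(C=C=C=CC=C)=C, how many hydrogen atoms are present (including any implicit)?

Hydrogens are implicit in SMILES; fill each atom to its normal valence:
  4 × C: no H
  3 × C: 1 H each → 3
  2 × C: 2 H each → 4
  1 × O: 1 H
  1 × O: no H
  Total hydrogens = 8.

8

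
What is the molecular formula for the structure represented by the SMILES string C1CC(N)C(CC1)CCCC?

Heavy atoms from the SMILES: 10 C, 1 N.
Implicit hydrogens by atom environment:
  7 × C: 2 H each → 14
  2 × C: 1 H each → 2
  1 × C: 3 H
  1 × N: 2 H
  Total hydrogens = 21.
Molecular formula: C10H21N

C10H21N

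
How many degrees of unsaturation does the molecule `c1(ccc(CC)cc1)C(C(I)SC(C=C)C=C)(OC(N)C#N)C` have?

Molecular formula from the SMILES: C18H23IN2OS.
DoU = (2C + 2 + N − H − X)/2 = (2·18 + 2 + 2 − 23 − 1)/2 = 16/2 = 8.
(Structurally: 1 ring(s) + 7 π bond(s) = 8.)

8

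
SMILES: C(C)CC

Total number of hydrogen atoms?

Hydrogens are implicit in SMILES; fill each atom to its normal valence:
  2 × C: 3 H each → 6
  2 × C: 2 H each → 4
  Total hydrogens = 10.

10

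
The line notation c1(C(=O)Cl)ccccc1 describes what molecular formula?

Heavy atoms from the SMILES: 7 C, 1 Cl, 1 O.
Implicit hydrogens by atom environment:
  5 × C (aromatic): 1 H each → 5
  1 × C (aromatic): no H
  1 × C: no H
  1 × Cl: no H
  1 × O: no H
  Total hydrogens = 5.
Molecular formula: C7H5ClO

C7H5ClO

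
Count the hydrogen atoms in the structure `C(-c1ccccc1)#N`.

Hydrogens are implicit in SMILES; fill each atom to its normal valence:
  5 × C (aromatic): 1 H each → 5
  1 × C (aromatic): no H
  1 × C: no H
  1 × N: no H
  Total hydrogens = 5.

5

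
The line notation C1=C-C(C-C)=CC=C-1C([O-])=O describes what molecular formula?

C9H9O2-

Heavy atoms from the SMILES: 9 C, 2 O.
Implicit hydrogens by atom environment:
  4 × C (aromatic): 1 H each → 4
  2 × C (aromatic): no H
  1 × C: 3 H
  1 × C: 2 H
  1 × C: no H
  1 × O: no H
  1 × O (charge -1): no H
  Total hydrogens = 9.
Net charge -1.
Molecular formula: C9H9O2-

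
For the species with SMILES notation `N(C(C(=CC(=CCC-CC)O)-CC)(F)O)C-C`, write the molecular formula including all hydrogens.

C13H24FNO2

Heavy atoms from the SMILES: 13 C, 1 F, 1 N, 2 O.
Implicit hydrogens by atom environment:
  5 × C: 2 H each → 10
  3 × C: 3 H each → 9
  3 × C: no H
  2 × C: 1 H each → 2
  2 × O: 1 H each → 2
  1 × F: no H
  1 × N: 1 H
  Total hydrogens = 24.
Molecular formula: C13H24FNO2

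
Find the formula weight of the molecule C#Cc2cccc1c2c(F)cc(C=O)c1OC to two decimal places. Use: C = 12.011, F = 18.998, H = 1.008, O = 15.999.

228.22

Molecular formula: C14H9FO2.
M = 14×12.011 + 1×18.998 + 9×1.008 + 2×15.999 = 228.22 g/mol.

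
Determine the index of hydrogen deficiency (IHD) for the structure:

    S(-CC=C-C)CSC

1

Molecular formula from the SMILES: C6H12S2.
DoU = (2C + 2 + N − H − X)/2 = (2·6 + 2 + 0 − 12 − 0)/2 = 2/2 = 1.
(Structurally: 0 ring(s) + 1 π bond(s) = 1.)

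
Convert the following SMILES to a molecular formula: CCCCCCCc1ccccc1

C13H20

Heavy atoms from the SMILES: 13 C.
Implicit hydrogens by atom environment:
  6 × C: 2 H each → 12
  5 × C (aromatic): 1 H each → 5
  1 × C: 3 H
  1 × C (aromatic): no H
  Total hydrogens = 20.
Molecular formula: C13H20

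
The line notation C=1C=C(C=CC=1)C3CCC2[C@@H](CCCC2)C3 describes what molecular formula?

Heavy atoms from the SMILES: 16 C.
Implicit hydrogens by atom environment:
  7 × C: 2 H each → 14
  5 × C (aromatic): 1 H each → 5
  3 × C: 1 H each → 3
  1 × C (aromatic): no H
  Total hydrogens = 22.
Molecular formula: C16H22

C16H22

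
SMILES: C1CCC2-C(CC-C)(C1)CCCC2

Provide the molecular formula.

C13H24

Heavy atoms from the SMILES: 13 C.
Implicit hydrogens by atom environment:
  10 × C: 2 H each → 20
  1 × C: 3 H
  1 × C: 1 H
  1 × C: no H
  Total hydrogens = 24.
Molecular formula: C13H24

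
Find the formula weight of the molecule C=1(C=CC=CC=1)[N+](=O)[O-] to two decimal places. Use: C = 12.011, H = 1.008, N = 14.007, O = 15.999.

123.11

Molecular formula: C6H5NO2.
M = 6×12.011 + 5×1.008 + 1×14.007 + 2×15.999 = 123.11 g/mol.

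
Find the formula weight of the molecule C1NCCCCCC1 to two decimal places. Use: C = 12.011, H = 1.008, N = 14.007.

Molecular formula: C7H15N.
M = 7×12.011 + 15×1.008 + 1×14.007 = 113.20 g/mol.

113.20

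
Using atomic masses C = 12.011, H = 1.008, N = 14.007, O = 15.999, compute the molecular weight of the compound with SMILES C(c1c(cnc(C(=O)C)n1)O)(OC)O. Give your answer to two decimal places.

198.18

Molecular formula: C8H10N2O4.
M = 8×12.011 + 10×1.008 + 2×14.007 + 4×15.999 = 198.18 g/mol.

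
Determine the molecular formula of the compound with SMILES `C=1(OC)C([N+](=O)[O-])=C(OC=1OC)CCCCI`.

C10H14INO5

Heavy atoms from the SMILES: 10 C, 1 I, 1 N, 5 O.
Implicit hydrogens by atom environment:
  4 × C: 2 H each → 8
  4 × C (aromatic): no H
  3 × O: no H
  2 × C: 3 H each → 6
  1 × I: no H
  1 × N (charge +1): no H
  1 × O (aromatic): no H
  1 × O (charge -1): no H
  Total hydrogens = 14.
Molecular formula: C10H14INO5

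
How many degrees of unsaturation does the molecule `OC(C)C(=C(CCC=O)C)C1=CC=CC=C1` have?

Molecular formula from the SMILES: C14H18O2.
DoU = (2C + 2 + N − H − X)/2 = (2·14 + 2 + 0 − 18 − 0)/2 = 12/2 = 6.
(Structurally: 1 ring(s) + 5 π bond(s) = 6.)

6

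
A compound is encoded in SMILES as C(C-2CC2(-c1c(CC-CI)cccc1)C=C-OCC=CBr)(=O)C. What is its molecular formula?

C19H22BrIO2

Heavy atoms from the SMILES: 1 Br, 19 C, 1 I, 2 O.
Implicit hydrogens by atom environment:
  5 × C: 2 H each → 10
  5 × C: 1 H each → 5
  4 × C (aromatic): 1 H each → 4
  2 × C: no H
  2 × C (aromatic): no H
  2 × O: no H
  1 × Br: no H
  1 × C: 3 H
  1 × I: no H
  Total hydrogens = 22.
Molecular formula: C19H22BrIO2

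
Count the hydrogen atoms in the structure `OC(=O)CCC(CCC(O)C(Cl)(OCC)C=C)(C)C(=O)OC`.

Hydrogens are implicit in SMILES; fill each atom to its normal valence:
  6 × C: 2 H each → 12
  4 × C: no H
  4 × O: no H
  3 × C: 3 H each → 9
  2 × C: 1 H each → 2
  2 × O: 1 H each → 2
  1 × Cl: no H
  Total hydrogens = 25.

25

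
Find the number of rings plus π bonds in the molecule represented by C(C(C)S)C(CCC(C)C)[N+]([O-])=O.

1

Molecular formula from the SMILES: C9H19NO2S.
DoU = (2C + 2 + N − H − X)/2 = (2·9 + 2 + 1 − 19 − 0)/2 = 2/2 = 1.
(Structurally: 0 ring(s) + 1 π bond(s) = 1.)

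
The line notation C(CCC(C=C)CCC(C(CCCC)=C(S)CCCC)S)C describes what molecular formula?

C20H38S2

Heavy atoms from the SMILES: 20 C, 2 S.
Implicit hydrogens by atom environment:
  12 × C: 2 H each → 24
  3 × C: 3 H each → 9
  3 × C: 1 H each → 3
  2 × C: no H
  2 × S: 1 H each → 2
  Total hydrogens = 38.
Molecular formula: C20H38S2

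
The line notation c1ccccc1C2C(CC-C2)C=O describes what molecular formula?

Heavy atoms from the SMILES: 12 C, 1 O.
Implicit hydrogens by atom environment:
  5 × C (aromatic): 1 H each → 5
  3 × C: 2 H each → 6
  3 × C: 1 H each → 3
  1 × C (aromatic): no H
  1 × O: no H
  Total hydrogens = 14.
Molecular formula: C12H14O

C12H14O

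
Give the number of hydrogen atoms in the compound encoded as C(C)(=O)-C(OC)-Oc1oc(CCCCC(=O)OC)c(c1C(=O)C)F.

Hydrogens are implicit in SMILES; fill each atom to its normal valence:
  6 × O: no H
  4 × C: 3 H each → 12
  4 × C: 2 H each → 8
  4 × C (aromatic): no H
  3 × C: no H
  1 × C: 1 H
  1 × F: no H
  1 × O (aromatic): no H
  Total hydrogens = 21.

21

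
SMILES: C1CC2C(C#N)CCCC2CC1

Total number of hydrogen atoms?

17

Hydrogens are implicit in SMILES; fill each atom to its normal valence:
  7 × C: 2 H each → 14
  3 × C: 1 H each → 3
  1 × C: no H
  1 × N: no H
  Total hydrogens = 17.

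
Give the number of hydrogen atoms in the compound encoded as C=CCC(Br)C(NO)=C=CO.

Hydrogens are implicit in SMILES; fill each atom to its normal valence:
  3 × C: 1 H each → 3
  2 × C: 2 H each → 4
  2 × C: no H
  2 × O: 1 H each → 2
  1 × Br: no H
  1 × N: 1 H
  Total hydrogens = 10.

10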